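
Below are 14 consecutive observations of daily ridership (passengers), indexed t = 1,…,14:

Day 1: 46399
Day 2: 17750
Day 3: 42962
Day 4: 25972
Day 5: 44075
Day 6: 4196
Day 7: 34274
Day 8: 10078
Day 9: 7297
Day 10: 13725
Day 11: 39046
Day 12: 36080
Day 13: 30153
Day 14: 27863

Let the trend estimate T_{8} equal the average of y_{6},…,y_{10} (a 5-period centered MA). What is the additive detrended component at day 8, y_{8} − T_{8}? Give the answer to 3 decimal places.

-3836.000

Trend T_8 = (4196 + 34274 + 10078 + 7297 + 13725) / 5 = 69570/5 = 13914.00000
Detrended value: 10078 − 13914.00000 = -3836.000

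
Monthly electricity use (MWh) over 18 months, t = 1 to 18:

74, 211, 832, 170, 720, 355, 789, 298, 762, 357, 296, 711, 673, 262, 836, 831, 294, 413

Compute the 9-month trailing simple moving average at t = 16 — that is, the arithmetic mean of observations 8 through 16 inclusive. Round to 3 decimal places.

558.444

Sum of periods 8–16: 298 + 762 + 357 + 296 + 711 + 673 + 262 + 836 + 831 = 5026
Divide by 9: 5026 / 9 = 558.444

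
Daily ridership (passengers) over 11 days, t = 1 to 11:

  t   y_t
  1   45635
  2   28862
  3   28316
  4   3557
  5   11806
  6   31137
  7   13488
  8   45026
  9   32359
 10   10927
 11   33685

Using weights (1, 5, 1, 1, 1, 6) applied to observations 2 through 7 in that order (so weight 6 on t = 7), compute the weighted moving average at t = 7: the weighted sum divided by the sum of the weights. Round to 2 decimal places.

19858.00

Weighted sum: 1·28862 + 5·28316 + 1·3557 + 1·11806 + 1·31137 + 6·13488 = 28862 + 141580 + 3557 + 11806 + 31137 + 80928 = 297870
Weight total: 1 + 5 + 1 + 1 + 1 + 6 = 15
WMA = 297870 / 15 = 19858.00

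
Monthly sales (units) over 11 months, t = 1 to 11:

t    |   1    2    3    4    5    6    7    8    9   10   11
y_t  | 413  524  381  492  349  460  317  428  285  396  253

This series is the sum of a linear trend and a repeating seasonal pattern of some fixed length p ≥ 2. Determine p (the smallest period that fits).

2

First differences y_{t+1} − y_t: 111, -143, 111, -143, 111, -143, …
The difference pattern repeats every 2 terms and not for any smaller step, so p = 2.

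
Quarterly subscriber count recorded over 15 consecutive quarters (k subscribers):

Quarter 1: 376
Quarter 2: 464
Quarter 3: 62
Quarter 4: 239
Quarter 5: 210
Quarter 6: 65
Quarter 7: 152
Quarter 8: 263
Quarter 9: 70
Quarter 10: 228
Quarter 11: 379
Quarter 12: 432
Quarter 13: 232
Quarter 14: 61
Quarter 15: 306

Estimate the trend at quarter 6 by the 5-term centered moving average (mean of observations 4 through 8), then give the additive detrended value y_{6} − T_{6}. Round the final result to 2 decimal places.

-120.80

Trend T_6 = (239 + 210 + 65 + 152 + 263) / 5 = 929/5 = 185.8000
Detrended value: 65 − 185.8000 = -120.80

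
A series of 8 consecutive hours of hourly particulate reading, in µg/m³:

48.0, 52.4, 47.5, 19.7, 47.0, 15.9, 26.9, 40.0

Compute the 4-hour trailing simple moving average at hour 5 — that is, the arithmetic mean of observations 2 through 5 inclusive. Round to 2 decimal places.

41.65

Sum of periods 2–5: 52.4 + 47.5 + 19.7 + 47.0 = 166.6
Divide by 4: 166.6 / 4 = 41.65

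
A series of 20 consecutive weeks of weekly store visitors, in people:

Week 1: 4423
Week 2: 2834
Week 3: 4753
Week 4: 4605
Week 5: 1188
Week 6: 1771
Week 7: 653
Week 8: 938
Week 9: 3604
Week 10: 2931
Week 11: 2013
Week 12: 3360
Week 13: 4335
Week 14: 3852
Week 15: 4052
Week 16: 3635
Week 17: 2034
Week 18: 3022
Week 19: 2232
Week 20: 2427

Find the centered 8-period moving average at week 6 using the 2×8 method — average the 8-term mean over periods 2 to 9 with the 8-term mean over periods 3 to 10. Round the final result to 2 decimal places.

2549.31

Sum over 2–9: 2834 + 4753 + 4605 + 1188 + 1771 + 653 + 938 + 3604 = 20346
Sum over 3–10: 4753 + 4605 + 1188 + 1771 + 653 + 938 + 3604 + 2931 = 20443
CMA at t=6 = (20346 + 20443) / (2·8) = 40789 / 16 = 2549.31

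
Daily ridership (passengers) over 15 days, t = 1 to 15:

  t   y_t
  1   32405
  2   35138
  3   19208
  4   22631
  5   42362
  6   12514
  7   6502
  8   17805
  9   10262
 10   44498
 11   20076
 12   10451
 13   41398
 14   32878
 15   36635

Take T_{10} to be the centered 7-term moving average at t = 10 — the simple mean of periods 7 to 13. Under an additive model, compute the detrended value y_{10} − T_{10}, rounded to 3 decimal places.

22927.714

Trend T_10 = (6502 + 17805 + 10262 + 44498 + 20076 + 10451 + 41398) / 7 = 150992/7 = 21570.28571
Detrended value: 44498 − 21570.28571 = 22927.714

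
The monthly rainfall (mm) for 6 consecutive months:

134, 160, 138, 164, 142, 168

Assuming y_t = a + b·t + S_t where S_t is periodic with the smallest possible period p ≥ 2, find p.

First differences y_{t+1} − y_t: 26, -22, 26, -22, 26, …
The difference pattern repeats every 2 terms and not for any smaller step, so p = 2.

2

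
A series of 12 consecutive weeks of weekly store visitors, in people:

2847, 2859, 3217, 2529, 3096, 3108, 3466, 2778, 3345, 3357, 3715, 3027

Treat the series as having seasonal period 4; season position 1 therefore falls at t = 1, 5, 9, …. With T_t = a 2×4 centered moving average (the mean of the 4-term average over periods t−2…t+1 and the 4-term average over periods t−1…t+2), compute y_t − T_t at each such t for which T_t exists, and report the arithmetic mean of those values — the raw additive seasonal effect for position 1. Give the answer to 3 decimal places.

Season position 1 occurs at t = 5, 9 (where T_t is defined).
t=5: T_5 = 3018.62500; y_5 − T_5 = 3096 − 3018.62500 = 77.37500
t=9: T_9 = 3267.62500; y_9 − T_9 = 3345 − 3267.62500 = 77.37500
Mean deviation: (77.37500 + 77.37500) / 2 = 77.375

77.375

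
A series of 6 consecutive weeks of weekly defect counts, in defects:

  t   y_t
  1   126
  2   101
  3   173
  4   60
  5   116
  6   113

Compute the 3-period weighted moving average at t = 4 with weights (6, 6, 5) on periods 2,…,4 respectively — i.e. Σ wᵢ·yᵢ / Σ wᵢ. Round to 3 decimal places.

Weighted sum: 6·101 + 6·173 + 5·60 = 606 + 1038 + 300 = 1944
Weight total: 6 + 6 + 5 = 17
WMA = 1944 / 17 = 114.353

114.353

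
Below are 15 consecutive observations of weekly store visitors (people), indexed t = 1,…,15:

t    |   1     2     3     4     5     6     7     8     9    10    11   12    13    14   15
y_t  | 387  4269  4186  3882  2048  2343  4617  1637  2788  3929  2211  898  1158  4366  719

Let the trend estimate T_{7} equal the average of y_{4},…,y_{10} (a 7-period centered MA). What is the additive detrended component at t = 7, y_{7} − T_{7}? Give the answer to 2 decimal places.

Trend T_7 = (3882 + 2048 + 2343 + 4617 + 1637 + 2788 + 3929) / 7 = 21244/7 = 3034.8571
Detrended value: 4617 − 3034.8571 = 1582.14

1582.14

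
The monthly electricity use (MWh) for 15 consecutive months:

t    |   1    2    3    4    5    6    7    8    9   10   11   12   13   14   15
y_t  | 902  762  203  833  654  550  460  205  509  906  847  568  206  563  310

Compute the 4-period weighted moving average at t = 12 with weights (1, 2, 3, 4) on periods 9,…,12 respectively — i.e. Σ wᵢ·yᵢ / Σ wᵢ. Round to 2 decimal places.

713.40

Weighted sum: 1·509 + 2·906 + 3·847 + 4·568 = 509 + 1812 + 2541 + 2272 = 7134
Weight total: 1 + 2 + 3 + 4 = 10
WMA = 7134 / 10 = 713.40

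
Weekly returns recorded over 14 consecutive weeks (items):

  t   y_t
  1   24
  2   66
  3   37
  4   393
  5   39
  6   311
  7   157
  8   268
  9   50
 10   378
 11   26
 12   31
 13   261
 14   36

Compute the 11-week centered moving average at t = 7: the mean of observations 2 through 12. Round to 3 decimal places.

Sum of periods 2–12: 66 + 37 + 393 + 39 + 311 + 157 + 268 + 50 + 378 + 26 + 31 = 1756
Divide by 11: 1756 / 11 = 159.636

159.636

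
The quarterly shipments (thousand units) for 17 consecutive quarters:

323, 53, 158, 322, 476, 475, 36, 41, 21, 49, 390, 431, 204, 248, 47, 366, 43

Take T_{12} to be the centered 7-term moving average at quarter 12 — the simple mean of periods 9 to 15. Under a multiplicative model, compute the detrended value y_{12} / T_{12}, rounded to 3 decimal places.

2.171

Trend T_12 = (21 + 49 + 390 + 431 + 204 + 248 + 47) / 7 = 1390/7 = 198.57143
Ratio to trend: 431 / 198.57143 = 2.171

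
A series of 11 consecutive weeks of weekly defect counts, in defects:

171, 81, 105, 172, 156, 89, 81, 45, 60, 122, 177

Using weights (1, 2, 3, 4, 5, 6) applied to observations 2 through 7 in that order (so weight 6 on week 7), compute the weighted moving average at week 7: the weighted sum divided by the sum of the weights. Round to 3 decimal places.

112.476

Weighted sum: 1·81 + 2·105 + 3·172 + 4·156 + 5·89 + 6·81 = 81 + 210 + 516 + 624 + 445 + 486 = 2362
Weight total: 1 + 2 + 3 + 4 + 5 + 6 = 21
WMA = 2362 / 21 = 112.476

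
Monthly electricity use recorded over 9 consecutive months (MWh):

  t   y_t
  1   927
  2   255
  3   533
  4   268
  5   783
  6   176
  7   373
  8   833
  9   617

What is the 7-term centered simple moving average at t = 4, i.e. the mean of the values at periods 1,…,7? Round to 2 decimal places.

Sum of periods 1–7: 927 + 255 + 533 + 268 + 783 + 176 + 373 = 3315
Divide by 7: 3315 / 7 = 473.57

473.57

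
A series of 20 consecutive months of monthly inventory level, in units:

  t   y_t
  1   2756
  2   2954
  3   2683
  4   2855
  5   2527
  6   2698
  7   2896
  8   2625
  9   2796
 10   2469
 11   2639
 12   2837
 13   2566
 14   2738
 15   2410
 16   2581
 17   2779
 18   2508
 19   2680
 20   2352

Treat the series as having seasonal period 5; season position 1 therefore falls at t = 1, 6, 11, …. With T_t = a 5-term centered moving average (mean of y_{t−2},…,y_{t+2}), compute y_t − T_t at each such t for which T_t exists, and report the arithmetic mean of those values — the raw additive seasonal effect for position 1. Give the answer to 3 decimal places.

Season position 1 occurs at t = 6, 11, 16 (where T_t is defined).
t=6: T_6 = 2720.20000; y_6 − T_6 = 2698 − 2720.20000 = -22.20000
t=11: T_11 = 2661.40000; y_11 − T_11 = 2639 − 2661.40000 = -22.40000
t=16: T_16 = 2603.20000; y_16 − T_16 = 2581 − 2603.20000 = -22.20000
Mean deviation: (-22.20000 + -22.40000 + -22.20000) / 3 = -22.267

-22.267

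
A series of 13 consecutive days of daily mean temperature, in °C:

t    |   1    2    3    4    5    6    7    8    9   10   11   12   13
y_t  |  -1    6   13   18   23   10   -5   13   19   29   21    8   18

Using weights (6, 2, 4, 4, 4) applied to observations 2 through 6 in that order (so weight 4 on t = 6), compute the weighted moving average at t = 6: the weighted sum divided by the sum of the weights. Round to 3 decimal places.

13.300

Weighted sum: 6·6 + 2·13 + 4·18 + 4·23 + 4·10 = 36 + 26 + 72 + 92 + 40 = 266
Weight total: 6 + 2 + 4 + 4 + 4 = 20
WMA = 266 / 20 = 13.300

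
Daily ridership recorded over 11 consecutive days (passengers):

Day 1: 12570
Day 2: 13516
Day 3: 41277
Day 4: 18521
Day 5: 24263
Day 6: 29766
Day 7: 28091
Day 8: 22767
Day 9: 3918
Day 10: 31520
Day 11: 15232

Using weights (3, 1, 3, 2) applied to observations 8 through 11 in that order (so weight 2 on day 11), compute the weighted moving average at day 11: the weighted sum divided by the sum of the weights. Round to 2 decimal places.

Weighted sum: 3·22767 + 1·3918 + 3·31520 + 2·15232 = 68301 + 3918 + 94560 + 30464 = 197243
Weight total: 3 + 1 + 3 + 2 = 9
WMA = 197243 / 9 = 21915.89

21915.89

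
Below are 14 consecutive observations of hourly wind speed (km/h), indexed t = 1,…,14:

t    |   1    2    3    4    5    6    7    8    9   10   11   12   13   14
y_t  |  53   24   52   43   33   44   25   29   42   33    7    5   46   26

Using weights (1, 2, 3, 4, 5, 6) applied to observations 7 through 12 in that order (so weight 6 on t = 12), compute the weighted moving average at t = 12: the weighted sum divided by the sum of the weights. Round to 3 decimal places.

Weighted sum: 1·25 + 2·29 + 3·42 + 4·33 + 5·7 + 6·5 = 25 + 58 + 126 + 132 + 35 + 30 = 406
Weight total: 1 + 2 + 3 + 4 + 5 + 6 = 21
WMA = 406 / 21 = 19.333

19.333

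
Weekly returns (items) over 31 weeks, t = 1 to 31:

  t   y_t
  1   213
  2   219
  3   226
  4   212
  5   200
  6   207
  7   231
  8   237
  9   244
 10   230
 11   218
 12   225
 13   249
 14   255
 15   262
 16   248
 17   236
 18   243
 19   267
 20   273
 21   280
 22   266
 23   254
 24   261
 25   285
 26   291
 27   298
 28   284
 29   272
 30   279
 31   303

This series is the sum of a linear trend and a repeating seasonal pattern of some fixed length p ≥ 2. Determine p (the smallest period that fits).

First differences y_{t+1} − y_t: 6, 7, -14, -12, 7, 24, 6, 7, -14, -12, 7, 24, 6, 7, …
The difference pattern repeats every 6 terms and not for any smaller step, so p = 6.

6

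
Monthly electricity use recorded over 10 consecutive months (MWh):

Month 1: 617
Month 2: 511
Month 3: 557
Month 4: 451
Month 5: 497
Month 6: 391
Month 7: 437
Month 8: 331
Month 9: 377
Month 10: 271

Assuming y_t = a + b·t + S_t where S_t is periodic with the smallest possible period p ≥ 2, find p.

2

First differences y_{t+1} − y_t: -106, 46, -106, 46, -106, 46, …
The difference pattern repeats every 2 terms and not for any smaller step, so p = 2.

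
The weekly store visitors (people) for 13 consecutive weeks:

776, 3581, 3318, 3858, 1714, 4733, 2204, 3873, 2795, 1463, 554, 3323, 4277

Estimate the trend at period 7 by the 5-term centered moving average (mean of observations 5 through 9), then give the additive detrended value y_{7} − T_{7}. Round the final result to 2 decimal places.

Trend T_7 = (1714 + 4733 + 2204 + 3873 + 2795) / 5 = 15319/5 = 3063.8000
Detrended value: 2204 − 3063.8000 = -859.80

-859.80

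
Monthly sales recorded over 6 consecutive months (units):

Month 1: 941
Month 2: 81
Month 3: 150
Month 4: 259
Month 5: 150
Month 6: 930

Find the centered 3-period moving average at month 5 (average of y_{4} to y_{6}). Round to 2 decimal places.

Sum of periods 4–6: 259 + 150 + 930 = 1339
Divide by 3: 1339 / 3 = 446.33

446.33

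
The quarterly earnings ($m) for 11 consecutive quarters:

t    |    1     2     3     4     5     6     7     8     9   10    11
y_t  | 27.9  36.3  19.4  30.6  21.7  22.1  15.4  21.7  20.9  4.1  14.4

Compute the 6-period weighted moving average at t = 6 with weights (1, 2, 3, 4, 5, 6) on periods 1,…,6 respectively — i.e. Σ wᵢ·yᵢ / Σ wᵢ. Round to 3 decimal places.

24.867

Weighted sum: 1·27.9 + 2·36.3 + 3·19.4 + 4·30.6 + 5·21.7 + 6·22.1 = 27.9 + 72.6 + 58.2 + 122.4 + 108.5 + 132.6 = 522.2
Weight total: 1 + 2 + 3 + 4 + 5 + 6 = 21
WMA = 522.2 / 21 = 24.867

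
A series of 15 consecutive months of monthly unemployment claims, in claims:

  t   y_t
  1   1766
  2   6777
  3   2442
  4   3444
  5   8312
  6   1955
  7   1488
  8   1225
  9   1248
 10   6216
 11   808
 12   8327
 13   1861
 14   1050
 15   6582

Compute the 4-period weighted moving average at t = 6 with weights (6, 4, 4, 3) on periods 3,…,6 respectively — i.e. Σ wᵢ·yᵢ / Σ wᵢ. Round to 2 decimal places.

3973.00

Weighted sum: 6·2442 + 4·3444 + 4·8312 + 3·1955 = 14652 + 13776 + 33248 + 5865 = 67541
Weight total: 6 + 4 + 4 + 3 = 17
WMA = 67541 / 17 = 3973.00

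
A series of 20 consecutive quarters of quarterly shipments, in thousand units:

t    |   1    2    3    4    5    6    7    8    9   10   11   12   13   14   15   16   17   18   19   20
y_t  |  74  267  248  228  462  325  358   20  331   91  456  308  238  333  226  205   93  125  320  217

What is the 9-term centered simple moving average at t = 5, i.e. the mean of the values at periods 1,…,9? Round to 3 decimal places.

Sum of periods 1–9: 74 + 267 + 248 + 228 + 462 + 325 + 358 + 20 + 331 = 2313
Divide by 9: 2313 / 9 = 257.000

257.000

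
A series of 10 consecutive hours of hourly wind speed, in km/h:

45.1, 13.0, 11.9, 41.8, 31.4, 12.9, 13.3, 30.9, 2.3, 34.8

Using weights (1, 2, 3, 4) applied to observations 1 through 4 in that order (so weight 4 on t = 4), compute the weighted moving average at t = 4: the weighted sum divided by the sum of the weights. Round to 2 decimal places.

27.40

Weighted sum: 1·45.1 + 2·13.0 + 3·11.9 + 4·41.8 = 45.1 + 26.0 + 35.7 + 167.2 = 274.0
Weight total: 1 + 2 + 3 + 4 = 10
WMA = 274.0 / 10 = 27.40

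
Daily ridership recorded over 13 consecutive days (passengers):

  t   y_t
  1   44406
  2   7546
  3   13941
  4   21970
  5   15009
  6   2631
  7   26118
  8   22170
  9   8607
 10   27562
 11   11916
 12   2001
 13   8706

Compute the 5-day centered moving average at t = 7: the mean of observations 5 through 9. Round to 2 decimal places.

14907.00

Sum of periods 5–9: 15009 + 2631 + 26118 + 22170 + 8607 = 74535
Divide by 5: 74535 / 5 = 14907.00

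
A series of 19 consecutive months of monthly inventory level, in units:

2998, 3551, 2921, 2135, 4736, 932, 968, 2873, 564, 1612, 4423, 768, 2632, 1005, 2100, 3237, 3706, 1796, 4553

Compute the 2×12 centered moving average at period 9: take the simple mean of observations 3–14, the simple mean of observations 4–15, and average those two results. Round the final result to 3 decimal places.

Sum over 3–14: 2921 + 2135 + 4736 + 932 + 968 + 2873 + 564 + 1612 + 4423 + 768 + 2632 + 1005 = 25569
Sum over 4–15: 2135 + 4736 + 932 + 968 + 2873 + 564 + 1612 + 4423 + 768 + 2632 + 1005 + 2100 = 24748
CMA at t=9 = (25569 + 24748) / (2·12) = 50317 / 24 = 2096.542

2096.542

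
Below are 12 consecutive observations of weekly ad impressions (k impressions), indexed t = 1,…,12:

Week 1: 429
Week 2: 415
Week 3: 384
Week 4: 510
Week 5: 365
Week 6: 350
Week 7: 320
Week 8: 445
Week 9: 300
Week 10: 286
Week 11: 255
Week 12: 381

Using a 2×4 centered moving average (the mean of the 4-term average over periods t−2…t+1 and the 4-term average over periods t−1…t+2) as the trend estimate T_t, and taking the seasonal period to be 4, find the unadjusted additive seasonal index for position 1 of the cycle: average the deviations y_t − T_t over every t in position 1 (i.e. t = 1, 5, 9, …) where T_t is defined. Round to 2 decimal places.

Season position 1 occurs at t = 5, 9 (where T_t is defined).
t=5: T_5 = 394.2500; y_5 − T_5 = 365 − 394.2500 = -29.2500
t=9: T_9 = 329.6250; y_9 − T_9 = 300 − 329.6250 = -29.6250
Mean deviation: (-29.2500 + -29.6250) / 2 = -29.44

-29.44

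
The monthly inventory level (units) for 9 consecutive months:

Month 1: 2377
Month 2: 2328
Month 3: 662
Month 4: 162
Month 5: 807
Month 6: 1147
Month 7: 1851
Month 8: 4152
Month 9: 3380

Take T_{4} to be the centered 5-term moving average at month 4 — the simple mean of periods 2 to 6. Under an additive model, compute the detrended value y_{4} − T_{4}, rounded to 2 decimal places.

Trend T_4 = (2328 + 662 + 162 + 807 + 1147) / 5 = 5106/5 = 1021.2000
Detrended value: 162 − 1021.2000 = -859.20

-859.20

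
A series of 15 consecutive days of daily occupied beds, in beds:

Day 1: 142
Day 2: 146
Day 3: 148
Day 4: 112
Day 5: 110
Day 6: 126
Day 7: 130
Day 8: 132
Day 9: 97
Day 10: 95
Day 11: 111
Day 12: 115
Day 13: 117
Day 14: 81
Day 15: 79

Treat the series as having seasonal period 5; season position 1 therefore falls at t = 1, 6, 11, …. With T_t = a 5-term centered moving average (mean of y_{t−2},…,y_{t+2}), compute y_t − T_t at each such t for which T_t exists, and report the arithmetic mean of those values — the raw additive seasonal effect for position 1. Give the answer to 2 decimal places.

Season position 1 occurs at t = 6, 11 (where T_t is defined).
t=6: T_6 = 122.0000; y_6 − T_6 = 126 − 122.0000 = 4.0000
t=11: T_11 = 107.0000; y_11 − T_11 = 111 − 107.0000 = 4.0000
Mean deviation: (4.0000 + 4.0000) / 2 = 4.00

4.00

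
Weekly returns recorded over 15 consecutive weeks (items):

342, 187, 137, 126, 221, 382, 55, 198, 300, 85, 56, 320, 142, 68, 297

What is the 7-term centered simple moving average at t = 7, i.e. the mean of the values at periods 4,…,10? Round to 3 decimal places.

195.286

Sum of periods 4–10: 126 + 221 + 382 + 55 + 198 + 300 + 85 = 1367
Divide by 7: 1367 / 7 = 195.286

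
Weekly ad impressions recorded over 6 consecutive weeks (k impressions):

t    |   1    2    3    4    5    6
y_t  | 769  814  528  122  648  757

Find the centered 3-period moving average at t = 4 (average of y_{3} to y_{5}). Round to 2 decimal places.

432.67

Sum of periods 3–5: 528 + 122 + 648 = 1298
Divide by 3: 1298 / 3 = 432.67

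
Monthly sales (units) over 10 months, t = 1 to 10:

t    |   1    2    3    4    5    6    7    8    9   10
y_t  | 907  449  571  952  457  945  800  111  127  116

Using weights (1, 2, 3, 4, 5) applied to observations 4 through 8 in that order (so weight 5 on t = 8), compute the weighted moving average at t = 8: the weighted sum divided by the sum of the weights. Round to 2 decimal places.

Weighted sum: 1·952 + 2·457 + 3·945 + 4·800 + 5·111 = 952 + 914 + 2835 + 3200 + 555 = 8456
Weight total: 1 + 2 + 3 + 4 + 5 = 15
WMA = 8456 / 15 = 563.73

563.73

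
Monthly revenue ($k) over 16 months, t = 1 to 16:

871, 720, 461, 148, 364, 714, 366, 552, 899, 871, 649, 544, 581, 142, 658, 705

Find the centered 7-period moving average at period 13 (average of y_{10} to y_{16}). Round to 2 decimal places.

Sum of periods 10–16: 871 + 649 + 544 + 581 + 142 + 658 + 705 = 4150
Divide by 7: 4150 / 7 = 592.86

592.86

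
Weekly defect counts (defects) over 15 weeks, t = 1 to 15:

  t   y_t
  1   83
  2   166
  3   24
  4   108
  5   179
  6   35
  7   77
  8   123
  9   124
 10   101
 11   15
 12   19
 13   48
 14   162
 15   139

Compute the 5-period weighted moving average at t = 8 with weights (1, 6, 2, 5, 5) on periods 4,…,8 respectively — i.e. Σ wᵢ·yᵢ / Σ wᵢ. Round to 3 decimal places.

118.526

Weighted sum: 1·108 + 6·179 + 2·35 + 5·77 + 5·123 = 108 + 1074 + 70 + 385 + 615 = 2252
Weight total: 1 + 6 + 2 + 5 + 5 = 19
WMA = 2252 / 19 = 118.526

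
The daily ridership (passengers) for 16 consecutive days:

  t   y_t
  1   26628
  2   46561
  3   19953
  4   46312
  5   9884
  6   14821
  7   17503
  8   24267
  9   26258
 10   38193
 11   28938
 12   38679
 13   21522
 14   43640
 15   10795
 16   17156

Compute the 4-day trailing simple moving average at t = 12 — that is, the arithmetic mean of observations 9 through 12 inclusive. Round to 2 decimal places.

Sum of periods 9–12: 26258 + 38193 + 28938 + 38679 = 132068
Divide by 4: 132068 / 4 = 33017.00

33017.00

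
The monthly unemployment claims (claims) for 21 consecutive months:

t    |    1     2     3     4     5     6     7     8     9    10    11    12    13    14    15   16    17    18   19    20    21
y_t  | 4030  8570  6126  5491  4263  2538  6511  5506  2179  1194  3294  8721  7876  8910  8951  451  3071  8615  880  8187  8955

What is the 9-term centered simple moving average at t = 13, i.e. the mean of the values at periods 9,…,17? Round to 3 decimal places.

4960.778

Sum of periods 9–17: 2179 + 1194 + 3294 + 8721 + 7876 + 8910 + 8951 + 451 + 3071 = 44647
Divide by 9: 44647 / 9 = 4960.778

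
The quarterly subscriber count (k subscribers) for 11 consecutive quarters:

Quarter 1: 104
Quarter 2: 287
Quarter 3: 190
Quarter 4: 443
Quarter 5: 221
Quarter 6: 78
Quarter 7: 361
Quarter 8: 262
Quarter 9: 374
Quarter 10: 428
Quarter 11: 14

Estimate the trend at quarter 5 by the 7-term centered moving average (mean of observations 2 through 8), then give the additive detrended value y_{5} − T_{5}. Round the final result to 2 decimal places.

Trend T_5 = (287 + 190 + 443 + 221 + 78 + 361 + 262) / 7 = 1842/7 = 263.1429
Detrended value: 221 − 263.1429 = -42.14

-42.14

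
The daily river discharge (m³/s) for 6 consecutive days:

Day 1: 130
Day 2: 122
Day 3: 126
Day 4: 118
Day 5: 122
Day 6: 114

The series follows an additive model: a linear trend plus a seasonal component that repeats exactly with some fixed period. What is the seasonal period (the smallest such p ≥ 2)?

2

First differences y_{t+1} − y_t: -8, 4, -8, 4, -8, …
The difference pattern repeats every 2 terms and not for any smaller step, so p = 2.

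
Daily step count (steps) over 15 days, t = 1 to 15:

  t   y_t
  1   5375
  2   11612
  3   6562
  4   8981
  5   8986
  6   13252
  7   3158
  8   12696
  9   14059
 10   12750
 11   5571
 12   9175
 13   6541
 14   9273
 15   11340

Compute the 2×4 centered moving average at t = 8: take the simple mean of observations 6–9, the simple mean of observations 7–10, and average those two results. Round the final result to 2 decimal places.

10728.50

Sum over 6–9: 13252 + 3158 + 12696 + 14059 = 43165
Sum over 7–10: 3158 + 12696 + 14059 + 12750 = 42663
CMA at t=8 = (43165 + 42663) / (2·4) = 85828 / 8 = 10728.50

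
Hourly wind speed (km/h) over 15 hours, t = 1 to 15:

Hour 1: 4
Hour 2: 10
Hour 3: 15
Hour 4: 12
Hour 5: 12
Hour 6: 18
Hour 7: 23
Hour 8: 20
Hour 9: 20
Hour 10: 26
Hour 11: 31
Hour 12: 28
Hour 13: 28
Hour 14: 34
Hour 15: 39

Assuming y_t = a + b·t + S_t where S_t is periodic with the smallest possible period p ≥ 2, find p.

First differences y_{t+1} − y_t: 6, 5, -3, 0, 6, 5, -3, 0, 6, 5, …
The difference pattern repeats every 4 terms and not for any smaller step, so p = 4.

4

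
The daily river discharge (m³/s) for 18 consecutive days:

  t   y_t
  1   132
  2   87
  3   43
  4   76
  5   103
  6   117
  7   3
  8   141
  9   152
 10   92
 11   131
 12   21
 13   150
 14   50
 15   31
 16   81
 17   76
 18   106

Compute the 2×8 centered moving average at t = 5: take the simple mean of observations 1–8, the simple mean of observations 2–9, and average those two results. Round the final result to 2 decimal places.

Sum over 1–8: 132 + 87 + 43 + 76 + 103 + 117 + 3 + 141 = 702
Sum over 2–9: 87 + 43 + 76 + 103 + 117 + 3 + 141 + 152 = 722
CMA at t=5 = (702 + 722) / (2·8) = 1424 / 16 = 89.00

89.00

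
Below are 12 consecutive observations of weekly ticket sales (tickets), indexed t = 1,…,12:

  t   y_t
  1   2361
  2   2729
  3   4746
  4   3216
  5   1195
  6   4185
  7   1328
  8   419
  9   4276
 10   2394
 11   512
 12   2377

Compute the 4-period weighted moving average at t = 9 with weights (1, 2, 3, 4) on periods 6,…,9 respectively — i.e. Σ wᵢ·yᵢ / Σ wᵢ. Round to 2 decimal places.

Weighted sum: 1·4185 + 2·1328 + 3·419 + 4·4276 = 4185 + 2656 + 1257 + 17104 = 25202
Weight total: 1 + 2 + 3 + 4 = 10
WMA = 25202 / 10 = 2520.20

2520.20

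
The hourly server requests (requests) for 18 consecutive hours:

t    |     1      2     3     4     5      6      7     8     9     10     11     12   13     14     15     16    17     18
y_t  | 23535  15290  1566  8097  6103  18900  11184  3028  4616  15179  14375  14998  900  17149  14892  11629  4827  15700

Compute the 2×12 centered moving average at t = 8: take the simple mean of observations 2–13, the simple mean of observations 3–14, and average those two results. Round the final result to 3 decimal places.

9597.125

Sum over 2–13: 15290 + 1566 + 8097 + 6103 + 18900 + 11184 + 3028 + 4616 + 15179 + 14375 + 14998 + 900 = 114236
Sum over 3–14: 1566 + 8097 + 6103 + 18900 + 11184 + 3028 + 4616 + 15179 + 14375 + 14998 + 900 + 17149 = 116095
CMA at t=8 = (114236 + 116095) / (2·12) = 230331 / 24 = 9597.125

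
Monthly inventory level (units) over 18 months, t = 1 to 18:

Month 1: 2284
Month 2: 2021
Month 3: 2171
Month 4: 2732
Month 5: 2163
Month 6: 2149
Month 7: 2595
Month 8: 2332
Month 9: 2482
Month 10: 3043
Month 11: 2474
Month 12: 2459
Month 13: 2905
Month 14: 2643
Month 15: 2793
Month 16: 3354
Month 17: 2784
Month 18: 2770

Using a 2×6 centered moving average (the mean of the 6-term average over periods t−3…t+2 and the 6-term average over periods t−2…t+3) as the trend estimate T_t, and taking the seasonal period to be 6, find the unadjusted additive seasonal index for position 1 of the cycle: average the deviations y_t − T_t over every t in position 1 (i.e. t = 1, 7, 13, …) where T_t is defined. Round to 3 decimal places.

Season position 1 occurs at t = 7, 13 (where T_t is defined).
t=7: T_7 = 2434.75000; y_7 − T_7 = 2595 − 2434.75000 = 160.25000
t=13: T_13 = 2745.41667; y_13 − T_13 = 2905 − 2745.41667 = 159.58333
Mean deviation: (160.25000 + 159.58333) / 2 = 159.917

159.917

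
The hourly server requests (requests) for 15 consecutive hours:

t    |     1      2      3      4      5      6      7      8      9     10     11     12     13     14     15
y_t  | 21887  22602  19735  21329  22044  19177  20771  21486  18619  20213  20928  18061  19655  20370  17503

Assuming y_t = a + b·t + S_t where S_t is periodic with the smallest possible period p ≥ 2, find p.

First differences y_{t+1} − y_t: 715, -2867, 1594, 715, -2867, 1594, 715, -2867, …
The difference pattern repeats every 3 terms and not for any smaller step, so p = 3.

3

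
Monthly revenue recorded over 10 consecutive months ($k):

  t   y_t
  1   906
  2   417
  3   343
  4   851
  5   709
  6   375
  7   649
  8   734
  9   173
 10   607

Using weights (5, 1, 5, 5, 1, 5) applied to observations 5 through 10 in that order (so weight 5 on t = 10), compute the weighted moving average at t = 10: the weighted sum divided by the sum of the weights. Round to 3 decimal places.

Weighted sum: 5·709 + 1·375 + 5·649 + 5·734 + 1·173 + 5·607 = 3545 + 375 + 3245 + 3670 + 173 + 3035 = 14043
Weight total: 5 + 1 + 5 + 5 + 1 + 5 = 22
WMA = 14043 / 22 = 638.318

638.318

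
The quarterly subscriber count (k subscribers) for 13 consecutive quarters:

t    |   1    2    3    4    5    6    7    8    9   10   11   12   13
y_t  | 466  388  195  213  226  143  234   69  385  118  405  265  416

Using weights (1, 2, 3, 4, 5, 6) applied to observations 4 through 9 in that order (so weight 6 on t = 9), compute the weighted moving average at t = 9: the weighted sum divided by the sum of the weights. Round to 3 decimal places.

Weighted sum: 1·213 + 2·226 + 3·143 + 4·234 + 5·69 + 6·385 = 213 + 452 + 429 + 936 + 345 + 2310 = 4685
Weight total: 1 + 2 + 3 + 4 + 5 + 6 = 21
WMA = 4685 / 21 = 223.095

223.095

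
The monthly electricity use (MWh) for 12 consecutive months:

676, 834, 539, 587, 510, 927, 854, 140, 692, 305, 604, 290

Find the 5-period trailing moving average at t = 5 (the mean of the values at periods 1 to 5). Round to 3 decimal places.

629.200

Sum of periods 1–5: 676 + 834 + 539 + 587 + 510 = 3146
Divide by 5: 3146 / 5 = 629.200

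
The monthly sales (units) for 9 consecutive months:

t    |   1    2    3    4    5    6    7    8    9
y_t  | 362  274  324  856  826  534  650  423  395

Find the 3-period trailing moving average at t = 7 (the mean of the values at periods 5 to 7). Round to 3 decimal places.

Sum of periods 5–7: 826 + 534 + 650 = 2010
Divide by 3: 2010 / 3 = 670.000

670.000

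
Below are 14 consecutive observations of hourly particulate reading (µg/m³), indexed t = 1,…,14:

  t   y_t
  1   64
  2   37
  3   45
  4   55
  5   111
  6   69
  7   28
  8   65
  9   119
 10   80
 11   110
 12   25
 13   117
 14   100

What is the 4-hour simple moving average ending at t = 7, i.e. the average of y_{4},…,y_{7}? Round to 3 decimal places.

65.750

Sum of periods 4–7: 55 + 111 + 69 + 28 = 263
Divide by 4: 263 / 4 = 65.750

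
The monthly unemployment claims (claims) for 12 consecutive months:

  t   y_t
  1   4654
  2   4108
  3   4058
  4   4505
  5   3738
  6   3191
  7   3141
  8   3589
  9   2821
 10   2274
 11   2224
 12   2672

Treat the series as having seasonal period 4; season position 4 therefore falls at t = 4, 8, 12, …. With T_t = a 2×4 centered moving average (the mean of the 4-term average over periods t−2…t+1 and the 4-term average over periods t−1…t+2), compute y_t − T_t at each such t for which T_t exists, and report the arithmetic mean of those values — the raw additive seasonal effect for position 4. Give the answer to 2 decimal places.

517.75

Season position 4 occurs at t = 4, 8 (where T_t is defined).
t=4: T_4 = 3987.6250; y_4 − T_4 = 4505 − 3987.6250 = 517.3750
t=8: T_8 = 3070.8750; y_8 − T_8 = 3589 − 3070.8750 = 518.1250
Mean deviation: (517.3750 + 518.1250) / 2 = 517.75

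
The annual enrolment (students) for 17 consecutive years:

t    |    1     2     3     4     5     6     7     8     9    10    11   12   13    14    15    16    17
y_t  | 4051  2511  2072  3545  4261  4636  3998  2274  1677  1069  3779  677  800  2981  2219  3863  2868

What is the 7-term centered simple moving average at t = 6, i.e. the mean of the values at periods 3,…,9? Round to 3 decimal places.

3209.000

Sum of periods 3–9: 2072 + 3545 + 4261 + 4636 + 3998 + 2274 + 1677 = 22463
Divide by 7: 22463 / 7 = 3209.000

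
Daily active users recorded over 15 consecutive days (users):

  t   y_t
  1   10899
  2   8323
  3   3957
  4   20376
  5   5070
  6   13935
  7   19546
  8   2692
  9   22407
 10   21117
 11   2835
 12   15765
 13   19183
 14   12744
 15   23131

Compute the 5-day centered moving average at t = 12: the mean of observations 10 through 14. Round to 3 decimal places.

Sum of periods 10–14: 21117 + 2835 + 15765 + 19183 + 12744 = 71644
Divide by 5: 71644 / 5 = 14328.800

14328.800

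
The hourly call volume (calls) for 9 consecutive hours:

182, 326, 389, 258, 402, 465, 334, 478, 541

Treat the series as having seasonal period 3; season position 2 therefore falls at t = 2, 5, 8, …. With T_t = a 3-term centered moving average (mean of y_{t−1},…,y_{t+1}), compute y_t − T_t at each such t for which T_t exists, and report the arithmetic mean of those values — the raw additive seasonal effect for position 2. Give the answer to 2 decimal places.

27.00

Season position 2 occurs at t = 2, 5, 8 (where T_t is defined).
t=2: T_2 = 299.0000; y_2 − T_2 = 326 − 299.0000 = 27.0000
t=5: T_5 = 375.0000; y_5 − T_5 = 402 − 375.0000 = 27.0000
t=8: T_8 = 451.0000; y_8 − T_8 = 478 − 451.0000 = 27.0000
Mean deviation: (27.0000 + 27.0000 + 27.0000) / 3 = 27.00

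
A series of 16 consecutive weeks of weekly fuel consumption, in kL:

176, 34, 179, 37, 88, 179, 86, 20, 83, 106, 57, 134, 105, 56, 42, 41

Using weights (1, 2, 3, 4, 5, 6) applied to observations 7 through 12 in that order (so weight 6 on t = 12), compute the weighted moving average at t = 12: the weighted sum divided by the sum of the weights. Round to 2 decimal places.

Weighted sum: 1·86 + 2·20 + 3·83 + 4·106 + 5·57 + 6·134 = 86 + 40 + 249 + 424 + 285 + 804 = 1888
Weight total: 1 + 2 + 3 + 4 + 5 + 6 = 21
WMA = 1888 / 21 = 89.90

89.90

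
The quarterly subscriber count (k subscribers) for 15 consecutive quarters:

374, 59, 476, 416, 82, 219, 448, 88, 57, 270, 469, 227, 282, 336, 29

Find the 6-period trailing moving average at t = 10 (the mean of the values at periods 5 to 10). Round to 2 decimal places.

Sum of periods 5–10: 82 + 219 + 448 + 88 + 57 + 270 = 1164
Divide by 6: 1164 / 6 = 194.00

194.00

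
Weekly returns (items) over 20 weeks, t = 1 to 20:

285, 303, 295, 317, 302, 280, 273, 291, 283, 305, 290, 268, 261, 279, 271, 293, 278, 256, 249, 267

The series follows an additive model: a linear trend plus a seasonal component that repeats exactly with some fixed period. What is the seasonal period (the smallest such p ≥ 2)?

6

First differences y_{t+1} − y_t: 18, -8, 22, -15, -22, -7, 18, -8, 22, -15, -22, -7, 18, -8, …
The difference pattern repeats every 6 terms and not for any smaller step, so p = 6.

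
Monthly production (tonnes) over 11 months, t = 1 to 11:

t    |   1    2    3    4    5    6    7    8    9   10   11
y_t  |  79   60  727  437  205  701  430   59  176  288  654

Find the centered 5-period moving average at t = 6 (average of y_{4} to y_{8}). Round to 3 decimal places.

366.400

Sum of periods 4–8: 437 + 205 + 701 + 430 + 59 = 1832
Divide by 5: 1832 / 5 = 366.400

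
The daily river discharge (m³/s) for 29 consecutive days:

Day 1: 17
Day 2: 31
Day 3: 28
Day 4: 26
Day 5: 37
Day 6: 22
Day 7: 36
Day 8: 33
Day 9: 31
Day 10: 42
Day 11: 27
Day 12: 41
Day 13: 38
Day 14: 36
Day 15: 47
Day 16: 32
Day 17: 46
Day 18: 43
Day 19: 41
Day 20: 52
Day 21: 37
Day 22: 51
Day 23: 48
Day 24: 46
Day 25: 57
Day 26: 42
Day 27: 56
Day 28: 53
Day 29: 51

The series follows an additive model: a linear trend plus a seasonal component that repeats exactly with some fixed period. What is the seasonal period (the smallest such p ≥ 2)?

First differences y_{t+1} − y_t: 14, -3, -2, 11, -15, 14, -3, -2, 11, -15, 14, -3, …
The difference pattern repeats every 5 terms and not for any smaller step, so p = 5.

5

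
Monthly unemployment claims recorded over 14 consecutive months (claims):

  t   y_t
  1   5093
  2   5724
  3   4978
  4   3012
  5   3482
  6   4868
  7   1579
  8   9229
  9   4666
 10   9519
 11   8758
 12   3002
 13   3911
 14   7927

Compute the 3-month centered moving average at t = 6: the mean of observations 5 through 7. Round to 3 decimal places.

Sum of periods 5–7: 3482 + 4868 + 1579 = 9929
Divide by 3: 9929 / 3 = 3309.667

3309.667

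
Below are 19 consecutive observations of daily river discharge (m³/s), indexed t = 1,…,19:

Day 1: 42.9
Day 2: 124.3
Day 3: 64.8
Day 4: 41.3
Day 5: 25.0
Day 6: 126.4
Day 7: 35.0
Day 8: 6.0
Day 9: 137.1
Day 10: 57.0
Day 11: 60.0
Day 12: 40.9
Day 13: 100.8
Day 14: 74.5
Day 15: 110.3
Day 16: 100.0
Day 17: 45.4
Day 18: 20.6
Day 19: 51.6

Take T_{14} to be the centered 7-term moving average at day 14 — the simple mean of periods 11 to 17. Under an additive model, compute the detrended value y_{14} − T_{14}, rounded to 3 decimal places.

-1.486

Trend T_14 = (60.0 + 40.9 + 100.8 + 74.5 + 110.3 + 100.0 + 45.4) / 7 = 531.9/7 = 75.98571
Detrended value: 74.5 − 75.98571 = -1.486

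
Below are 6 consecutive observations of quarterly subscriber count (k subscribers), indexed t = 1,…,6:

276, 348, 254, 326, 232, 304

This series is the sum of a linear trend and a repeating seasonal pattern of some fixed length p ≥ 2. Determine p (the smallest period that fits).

2

First differences y_{t+1} − y_t: 72, -94, 72, -94, 72, …
The difference pattern repeats every 2 terms and not for any smaller step, so p = 2.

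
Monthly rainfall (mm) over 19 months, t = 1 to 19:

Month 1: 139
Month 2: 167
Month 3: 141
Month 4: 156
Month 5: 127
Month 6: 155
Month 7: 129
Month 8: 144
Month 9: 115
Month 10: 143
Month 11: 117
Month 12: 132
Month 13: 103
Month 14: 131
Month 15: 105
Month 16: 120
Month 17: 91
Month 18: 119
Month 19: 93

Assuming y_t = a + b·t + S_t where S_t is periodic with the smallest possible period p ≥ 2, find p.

4

First differences y_{t+1} − y_t: 28, -26, 15, -29, 28, -26, 15, -29, 28, -26, …
The difference pattern repeats every 4 terms and not for any smaller step, so p = 4.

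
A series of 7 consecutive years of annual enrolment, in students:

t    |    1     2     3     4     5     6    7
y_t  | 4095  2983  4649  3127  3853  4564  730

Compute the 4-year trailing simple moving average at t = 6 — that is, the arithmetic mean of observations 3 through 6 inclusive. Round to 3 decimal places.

4048.250

Sum of periods 3–6: 4649 + 3127 + 3853 + 4564 = 16193
Divide by 4: 16193 / 4 = 4048.250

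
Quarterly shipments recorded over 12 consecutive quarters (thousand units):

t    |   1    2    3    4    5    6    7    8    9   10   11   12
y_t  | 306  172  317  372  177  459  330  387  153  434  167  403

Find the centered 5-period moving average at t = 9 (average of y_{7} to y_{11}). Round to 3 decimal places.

294.200

Sum of periods 7–11: 330 + 387 + 153 + 434 + 167 = 1471
Divide by 5: 1471 / 5 = 294.200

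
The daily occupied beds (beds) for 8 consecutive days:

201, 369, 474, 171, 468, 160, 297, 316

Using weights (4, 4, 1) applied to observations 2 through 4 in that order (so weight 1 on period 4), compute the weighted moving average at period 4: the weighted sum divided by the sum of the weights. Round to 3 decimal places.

393.667

Weighted sum: 4·369 + 4·474 + 1·171 = 1476 + 1896 + 171 = 3543
Weight total: 4 + 4 + 1 = 9
WMA = 3543 / 9 = 393.667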